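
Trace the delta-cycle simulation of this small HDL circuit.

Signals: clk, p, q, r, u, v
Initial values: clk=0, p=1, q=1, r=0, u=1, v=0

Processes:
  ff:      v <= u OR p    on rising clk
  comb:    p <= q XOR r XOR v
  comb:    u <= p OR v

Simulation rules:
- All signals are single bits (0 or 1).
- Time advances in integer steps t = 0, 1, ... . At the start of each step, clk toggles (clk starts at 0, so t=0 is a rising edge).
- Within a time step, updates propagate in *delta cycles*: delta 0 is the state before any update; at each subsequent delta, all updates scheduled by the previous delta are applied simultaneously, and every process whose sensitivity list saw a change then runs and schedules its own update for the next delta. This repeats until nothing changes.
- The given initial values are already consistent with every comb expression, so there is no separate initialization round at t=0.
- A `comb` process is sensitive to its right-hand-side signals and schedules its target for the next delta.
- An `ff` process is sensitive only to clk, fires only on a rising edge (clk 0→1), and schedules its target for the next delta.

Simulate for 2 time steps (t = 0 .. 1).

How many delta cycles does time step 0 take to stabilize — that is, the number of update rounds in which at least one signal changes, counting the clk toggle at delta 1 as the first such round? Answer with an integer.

t0.Δ0 v=0 p=1 clk=0 r=0 u=1 q=1
t0.Δ1 v=0 p=1 clk=1 r=0 u=1 q=1
t0.Δ2 v=1 p=1 clk=1 r=0 u=1 q=1
t0.Δ3 v=1 p=0 clk=1 r=0 u=1 q=1
t1.Δ0 v=1 p=0 clk=1 r=0 u=1 q=1
t1.Δ1 v=1 p=0 clk=0 r=0 u=1 q=1

3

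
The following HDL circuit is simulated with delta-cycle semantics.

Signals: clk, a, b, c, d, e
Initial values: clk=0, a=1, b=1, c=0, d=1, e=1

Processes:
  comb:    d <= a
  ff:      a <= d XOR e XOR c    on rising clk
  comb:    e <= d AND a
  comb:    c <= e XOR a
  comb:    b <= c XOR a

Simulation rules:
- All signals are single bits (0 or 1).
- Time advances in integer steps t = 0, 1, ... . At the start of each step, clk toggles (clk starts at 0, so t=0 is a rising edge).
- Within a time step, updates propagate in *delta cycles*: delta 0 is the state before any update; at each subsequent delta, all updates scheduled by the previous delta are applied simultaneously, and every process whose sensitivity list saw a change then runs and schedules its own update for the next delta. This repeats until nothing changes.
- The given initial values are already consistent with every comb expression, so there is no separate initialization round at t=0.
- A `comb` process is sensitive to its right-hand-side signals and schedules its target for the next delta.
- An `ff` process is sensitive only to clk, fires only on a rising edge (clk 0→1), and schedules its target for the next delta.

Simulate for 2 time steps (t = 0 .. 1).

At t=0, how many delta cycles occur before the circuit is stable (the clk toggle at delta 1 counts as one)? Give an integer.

5

t=0 Δ0: b=1 clk=0 c=0 e=1 a=1 d=1
  Δ1: clk:0→1
  Δ2: a:1→0
  Δ3: b:1→0, c:0→1, e:1→0, d:1→0
  Δ4: b:0→1, c:1→0
  Δ5: b:1→0
  (5Δ to stable)
t=1 Δ0: b=0 clk=1 c=0 e=0 a=0 d=0
  Δ1: clk:1→0
  (1Δ to stable)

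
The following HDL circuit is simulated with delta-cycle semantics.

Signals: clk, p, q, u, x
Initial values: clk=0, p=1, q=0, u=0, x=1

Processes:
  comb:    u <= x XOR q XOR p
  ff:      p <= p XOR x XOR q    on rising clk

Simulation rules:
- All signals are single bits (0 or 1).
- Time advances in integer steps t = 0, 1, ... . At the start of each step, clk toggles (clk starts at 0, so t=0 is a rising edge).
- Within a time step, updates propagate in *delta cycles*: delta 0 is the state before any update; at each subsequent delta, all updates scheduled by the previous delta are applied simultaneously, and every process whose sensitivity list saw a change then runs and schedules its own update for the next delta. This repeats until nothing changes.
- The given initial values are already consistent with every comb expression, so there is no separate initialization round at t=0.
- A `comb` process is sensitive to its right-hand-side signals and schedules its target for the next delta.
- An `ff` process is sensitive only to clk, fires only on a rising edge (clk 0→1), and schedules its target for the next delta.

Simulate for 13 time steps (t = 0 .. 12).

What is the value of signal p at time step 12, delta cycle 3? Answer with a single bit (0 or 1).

0

[bits: q,u,clk,x,p]
t=0: Δ0=00011 Δ1=00111 Δ2=00110 Δ3=01110 | 3Δ
t=1: Δ0=01110 Δ1=01010 | 1Δ
t=2: Δ0=01010 Δ1=01110 Δ2=01111 Δ3=00111 | 3Δ
t=3: Δ0=00111 Δ1=00011 | 1Δ
t=4: Δ0=00011 Δ1=00111 Δ2=00110 Δ3=01110 | 3Δ
t=5: Δ0=01110 Δ1=01010 | 1Δ
t=6: Δ0=01010 Δ1=01110 Δ2=01111 Δ3=00111 | 3Δ
t=7: Δ0=00111 Δ1=00011 | 1Δ
t=8: Δ0=00011 Δ1=00111 Δ2=00110 Δ3=01110 | 3Δ
t=9: Δ0=01110 Δ1=01010 | 1Δ
t=10: Δ0=01010 Δ1=01110 Δ2=01111 Δ3=00111 | 3Δ
t=11: Δ0=00111 Δ1=00011 | 1Δ
t=12: Δ0=00011 Δ1=00111 Δ2=00110 Δ3=01110 | 3Δ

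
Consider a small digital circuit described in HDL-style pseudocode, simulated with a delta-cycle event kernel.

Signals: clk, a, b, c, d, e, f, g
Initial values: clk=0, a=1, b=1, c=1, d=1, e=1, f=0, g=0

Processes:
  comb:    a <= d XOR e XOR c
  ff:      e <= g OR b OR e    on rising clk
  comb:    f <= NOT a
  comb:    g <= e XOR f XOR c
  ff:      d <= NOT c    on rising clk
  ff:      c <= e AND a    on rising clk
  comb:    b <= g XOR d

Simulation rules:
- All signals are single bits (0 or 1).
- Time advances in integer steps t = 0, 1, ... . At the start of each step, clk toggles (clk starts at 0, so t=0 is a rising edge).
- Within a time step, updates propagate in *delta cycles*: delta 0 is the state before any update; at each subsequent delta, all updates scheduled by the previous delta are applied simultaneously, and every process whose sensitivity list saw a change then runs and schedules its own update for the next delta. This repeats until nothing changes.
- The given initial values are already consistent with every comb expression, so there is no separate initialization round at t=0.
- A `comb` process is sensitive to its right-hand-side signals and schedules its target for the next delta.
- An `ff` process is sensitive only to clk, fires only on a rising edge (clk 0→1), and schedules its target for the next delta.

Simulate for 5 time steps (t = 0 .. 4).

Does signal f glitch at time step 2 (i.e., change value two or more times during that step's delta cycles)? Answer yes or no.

t=0 Δ0: d=1 e=1 g=0 a=1 f=0 c=1 clk=0 b=1
  Δ1: clk:0→1
  Δ2: d:1→0
  Δ3: a:1→0, b:1→0
  Δ4: f:0→1
  Δ5: g:0→1
  Δ6: b:0→1
  (6Δ to stable)
t=1 Δ0: d=0 e=1 g=1 a=0 f=1 c=1 clk=1 b=1
  Δ1: clk:1→0
  (1Δ to stable)
t=2 Δ0: d=0 e=1 g=1 a=0 f=1 c=1 clk=0 b=1
  Δ1: clk:0→1
  Δ2: c:1→0
  Δ3: g:1→0, a:0→1
  Δ4: f:1→0, b:1→0
  Δ5: g:0→1
  Δ6: b:0→1
  (6Δ to stable)
t=3 Δ0: d=0 e=1 g=1 a=1 f=0 c=0 clk=1 b=1
  Δ1: clk:1→0
  (1Δ to stable)
t=4 Δ0: d=0 e=1 g=1 a=1 f=0 c=0 clk=0 b=1
  Δ1: clk:0→1
  Δ2: d:0→1, c:0→1
  Δ3: g:1→0, b:1→0
  Δ4: b:0→1
  (4Δ to stable)

no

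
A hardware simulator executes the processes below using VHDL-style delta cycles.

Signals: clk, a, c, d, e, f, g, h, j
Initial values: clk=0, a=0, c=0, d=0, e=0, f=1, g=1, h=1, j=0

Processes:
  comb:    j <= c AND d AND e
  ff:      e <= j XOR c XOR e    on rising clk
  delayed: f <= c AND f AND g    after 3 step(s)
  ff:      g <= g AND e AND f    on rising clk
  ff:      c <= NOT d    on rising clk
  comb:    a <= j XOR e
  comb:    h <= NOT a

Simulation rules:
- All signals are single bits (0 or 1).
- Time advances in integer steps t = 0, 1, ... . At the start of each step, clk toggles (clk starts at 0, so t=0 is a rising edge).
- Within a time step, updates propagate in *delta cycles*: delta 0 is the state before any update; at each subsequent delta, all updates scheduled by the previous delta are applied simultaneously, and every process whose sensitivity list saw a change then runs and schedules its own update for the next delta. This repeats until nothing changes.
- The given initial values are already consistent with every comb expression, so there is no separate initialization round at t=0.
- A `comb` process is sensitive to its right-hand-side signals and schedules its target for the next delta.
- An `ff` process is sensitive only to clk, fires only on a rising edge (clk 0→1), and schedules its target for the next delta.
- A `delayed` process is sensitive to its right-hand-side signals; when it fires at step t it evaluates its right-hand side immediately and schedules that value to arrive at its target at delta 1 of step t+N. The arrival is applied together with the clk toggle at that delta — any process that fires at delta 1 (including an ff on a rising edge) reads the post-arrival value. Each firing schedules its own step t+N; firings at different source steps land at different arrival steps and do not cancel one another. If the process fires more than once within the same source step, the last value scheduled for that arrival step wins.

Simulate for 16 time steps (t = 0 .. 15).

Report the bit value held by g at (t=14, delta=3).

0

t=0 Δ0: j=0 g=1 h=1 c=0 e=0 clk=0 d=0 a=0 f=1
  Δ1: clk:0→1
  Δ2: g:1→0, c:0→1
  (2Δ to stable)
t=1 Δ0: j=0 g=0 h=1 c=1 e=0 clk=1 d=0 a=0 f=1
  Δ1: clk:1→0
  (1Δ to stable)
t=2 Δ0: j=0 g=0 h=1 c=1 e=0 clk=0 d=0 a=0 f=1
  Δ1: clk:0→1
  Δ2: e:0→1
  Δ3: a:0→1
  Δ4: h:1→0
  (4Δ to stable)
t=3 Δ0: j=0 g=0 h=0 c=1 e=1 clk=1 d=0 a=1 f=1
  Δ1: clk:1→0, f:1→0
  (1Δ to stable)
t=4 Δ0: j=0 g=0 h=0 c=1 e=1 clk=0 d=0 a=1 f=0
  Δ1: clk:0→1
  Δ2: e:1→0
  Δ3: a:1→0
  Δ4: h:0→1
  (4Δ to stable)
t=5 Δ0: j=0 g=0 h=1 c=1 e=0 clk=1 d=0 a=0 f=0
  Δ1: clk:1→0
  (1Δ to stable)
t=6 Δ0: j=0 g=0 h=1 c=1 e=0 clk=0 d=0 a=0 f=0
  Δ1: clk:0→1
  Δ2: e:0→1
  Δ3: a:0→1
  Δ4: h:1→0
  (4Δ to stable)
t=7 Δ0: j=0 g=0 h=0 c=1 e=1 clk=1 d=0 a=1 f=0
  Δ1: clk:1→0
  (1Δ to stable)
t=8 Δ0: j=0 g=0 h=0 c=1 e=1 clk=0 d=0 a=1 f=0
  Δ1: clk:0→1
  Δ2: e:1→0
  Δ3: a:1→0
  Δ4: h:0→1
  (4Δ to stable)
t=9 Δ0: j=0 g=0 h=1 c=1 e=0 clk=1 d=0 a=0 f=0
  Δ1: clk:1→0
  (1Δ to stable)
t=10 Δ0: j=0 g=0 h=1 c=1 e=0 clk=0 d=0 a=0 f=0
  Δ1: clk:0→1
  Δ2: e:0→1
  Δ3: a:0→1
  Δ4: h:1→0
  (4Δ to stable)
t=11 Δ0: j=0 g=0 h=0 c=1 e=1 clk=1 d=0 a=1 f=0
  Δ1: clk:1→0
  (1Δ to stable)
t=12 Δ0: j=0 g=0 h=0 c=1 e=1 clk=0 d=0 a=1 f=0
  Δ1: clk:0→1
  Δ2: e:1→0
  Δ3: a:1→0
  Δ4: h:0→1
  (4Δ to stable)
t=13 Δ0: j=0 g=0 h=1 c=1 e=0 clk=1 d=0 a=0 f=0
  Δ1: clk:1→0
  (1Δ to stable)
t=14 Δ0: j=0 g=0 h=1 c=1 e=0 clk=0 d=0 a=0 f=0
  Δ1: clk:0→1
  Δ2: e:0→1
  Δ3: a:0→1
  Δ4: h:1→0
  (4Δ to stable)
t=15 Δ0: j=0 g=0 h=0 c=1 e=1 clk=1 d=0 a=1 f=0
  Δ1: clk:1→0
  (1Δ to stable)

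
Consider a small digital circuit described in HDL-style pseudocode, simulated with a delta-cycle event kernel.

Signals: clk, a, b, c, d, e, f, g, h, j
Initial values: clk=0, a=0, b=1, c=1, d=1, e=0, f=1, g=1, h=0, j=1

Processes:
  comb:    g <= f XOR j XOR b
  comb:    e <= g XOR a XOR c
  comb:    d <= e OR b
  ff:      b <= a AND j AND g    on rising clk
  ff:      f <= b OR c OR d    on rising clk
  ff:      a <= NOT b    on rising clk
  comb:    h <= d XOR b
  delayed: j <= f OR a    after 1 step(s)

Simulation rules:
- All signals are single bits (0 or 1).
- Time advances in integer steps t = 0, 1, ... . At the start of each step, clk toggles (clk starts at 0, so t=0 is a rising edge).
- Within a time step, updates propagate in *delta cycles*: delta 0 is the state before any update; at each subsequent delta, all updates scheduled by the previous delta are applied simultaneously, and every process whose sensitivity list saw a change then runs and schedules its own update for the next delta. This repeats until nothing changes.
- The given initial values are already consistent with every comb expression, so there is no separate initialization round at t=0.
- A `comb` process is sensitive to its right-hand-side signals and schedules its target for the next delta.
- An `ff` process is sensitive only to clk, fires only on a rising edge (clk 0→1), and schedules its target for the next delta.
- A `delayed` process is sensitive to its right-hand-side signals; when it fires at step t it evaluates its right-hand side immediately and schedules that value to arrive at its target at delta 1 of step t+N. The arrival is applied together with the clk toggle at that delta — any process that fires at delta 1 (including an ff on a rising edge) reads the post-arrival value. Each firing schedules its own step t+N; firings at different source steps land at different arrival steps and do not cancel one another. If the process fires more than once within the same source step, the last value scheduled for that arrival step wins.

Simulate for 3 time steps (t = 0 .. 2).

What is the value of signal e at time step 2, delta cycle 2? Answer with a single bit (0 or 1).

t=0 Δ0: f=1 j=1 b=1 e=0 h=0 g=1 a=0 clk=0 c=1 d=1
  Δ1: clk:0→1
  Δ2: b:1→0
  Δ3: h:0→1, g:1→0, d:1→0
  Δ4: e:0→1, h:1→0
  Δ5: d:0→1
  Δ6: h:0→1
  (6Δ to stable)
t=1 Δ0: f=1 j=1 b=0 e=1 h=1 g=0 a=0 clk=1 c=1 d=1
  Δ1: clk:1→0
  (1Δ to stable)
t=2 Δ0: f=1 j=1 b=0 e=1 h=1 g=0 a=0 clk=0 c=1 d=1
  Δ1: clk:0→1
  Δ2: a:0→1
  Δ3: e:1→0
  Δ4: d:1→0
  Δ5: h:1→0
  (5Δ to stable)

1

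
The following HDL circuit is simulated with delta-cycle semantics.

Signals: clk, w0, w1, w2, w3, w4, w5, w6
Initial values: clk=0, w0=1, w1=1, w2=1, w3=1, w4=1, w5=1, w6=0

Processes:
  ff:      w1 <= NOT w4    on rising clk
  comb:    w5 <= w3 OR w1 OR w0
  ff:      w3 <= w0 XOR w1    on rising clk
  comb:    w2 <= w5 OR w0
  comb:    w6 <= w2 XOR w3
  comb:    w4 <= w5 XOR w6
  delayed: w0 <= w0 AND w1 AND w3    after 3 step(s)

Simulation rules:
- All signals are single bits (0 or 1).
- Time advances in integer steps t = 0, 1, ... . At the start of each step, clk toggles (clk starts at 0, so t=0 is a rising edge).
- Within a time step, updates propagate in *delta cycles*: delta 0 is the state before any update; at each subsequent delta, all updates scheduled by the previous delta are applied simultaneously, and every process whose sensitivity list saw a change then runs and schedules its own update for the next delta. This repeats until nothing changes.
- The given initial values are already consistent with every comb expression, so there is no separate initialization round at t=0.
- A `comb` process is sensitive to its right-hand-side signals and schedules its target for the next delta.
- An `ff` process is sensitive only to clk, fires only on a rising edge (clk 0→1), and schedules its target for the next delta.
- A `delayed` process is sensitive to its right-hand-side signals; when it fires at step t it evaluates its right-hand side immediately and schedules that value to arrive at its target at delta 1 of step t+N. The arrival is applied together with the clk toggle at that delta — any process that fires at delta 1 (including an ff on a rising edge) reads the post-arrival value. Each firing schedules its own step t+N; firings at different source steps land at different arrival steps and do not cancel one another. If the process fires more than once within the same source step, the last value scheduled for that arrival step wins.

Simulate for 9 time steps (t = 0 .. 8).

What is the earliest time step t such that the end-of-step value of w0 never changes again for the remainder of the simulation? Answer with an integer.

t=0 Δ0: w2=1 w3=1 w4=1 w0=1 w5=1 w6=0 w1=1 clk=0
  Δ1: clk:0→1
  Δ2: w3:1→0, w1:1→0
  Δ3: w6:0→1
  Δ4: w4:1→0
  (4Δ to stable)
t=1 Δ0: w2=1 w3=0 w4=0 w0=1 w5=1 w6=1 w1=0 clk=1
  Δ1: clk:1→0
  (1Δ to stable)
t=2 Δ0: w2=1 w3=0 w4=0 w0=1 w5=1 w6=1 w1=0 clk=0
  Δ1: clk:0→1
  Δ2: w3:0→1, w1:0→1
  Δ3: w6:1→0
  Δ4: w4:0→1
  (4Δ to stable)
t=3 Δ0: w2=1 w3=1 w4=1 w0=1 w5=1 w6=0 w1=1 clk=1
  Δ1: w0:1→0, clk:1→0
  (1Δ to stable)
t=4 Δ0: w2=1 w3=1 w4=1 w0=0 w5=1 w6=0 w1=1 clk=0
  Δ1: clk:0→1
  Δ2: w1:1→0
  (2Δ to stable)
t=5 Δ0: w2=1 w3=1 w4=1 w0=0 w5=1 w6=0 w1=0 clk=1
  Δ1: w0:0→1, clk:1→0
  (1Δ to stable)
t=6 Δ0: w2=1 w3=1 w4=1 w0=1 w5=1 w6=0 w1=0 clk=0
  Δ1: w0:1→0, clk:0→1
  Δ2: w3:1→0
  Δ3: w5:1→0, w6:0→1
  Δ4: w2:1→0
  Δ5: w6:1→0
  Δ6: w4:1→0
  (6Δ to stable)
t=7 Δ0: w2=0 w3=0 w4=0 w0=0 w5=0 w6=0 w1=0 clk=1
  Δ1: clk:1→0
  (1Δ to stable)
t=8 Δ0: w2=0 w3=0 w4=0 w0=0 w5=0 w6=0 w1=0 clk=0
  Δ1: clk:0→1
  Δ2: w1:0→1
  Δ3: w5:0→1
  Δ4: w2:0→1, w4:0→1
  Δ5: w6:0→1
  Δ6: w4:1→0
  (6Δ to stable)

6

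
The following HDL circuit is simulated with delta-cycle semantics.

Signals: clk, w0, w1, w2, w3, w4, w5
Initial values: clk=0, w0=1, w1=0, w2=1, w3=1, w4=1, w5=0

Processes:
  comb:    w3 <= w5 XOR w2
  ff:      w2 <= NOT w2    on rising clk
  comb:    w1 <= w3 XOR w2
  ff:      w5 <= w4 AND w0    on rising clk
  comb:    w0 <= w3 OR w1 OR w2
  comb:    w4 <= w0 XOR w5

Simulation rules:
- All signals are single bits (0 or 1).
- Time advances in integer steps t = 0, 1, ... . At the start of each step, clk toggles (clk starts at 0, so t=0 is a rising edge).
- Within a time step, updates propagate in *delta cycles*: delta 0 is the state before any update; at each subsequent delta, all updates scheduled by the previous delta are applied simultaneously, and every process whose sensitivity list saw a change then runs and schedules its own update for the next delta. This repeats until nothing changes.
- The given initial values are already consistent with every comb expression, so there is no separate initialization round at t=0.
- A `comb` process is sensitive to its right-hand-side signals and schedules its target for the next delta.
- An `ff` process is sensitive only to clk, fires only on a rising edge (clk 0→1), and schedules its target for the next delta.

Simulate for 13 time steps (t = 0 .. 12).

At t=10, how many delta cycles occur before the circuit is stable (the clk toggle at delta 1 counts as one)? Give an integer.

t=0 Δ0: w1=0 w4=1 w2=1 clk=0 w3=1 w5=0 w0=1
  Δ1: clk:0→1
  Δ2: w2:1→0, w5:0→1
  Δ3: w1:0→1, w4:1→0
  (3Δ to stable)
t=1 Δ0: w1=1 w4=0 w2=0 clk=1 w3=1 w5=1 w0=1
  Δ1: clk:1→0
  (1Δ to stable)
t=2 Δ0: w1=1 w4=0 w2=0 clk=0 w3=1 w5=1 w0=1
  Δ1: clk:0→1
  Δ2: w2:0→1, w5:1→0
  Δ3: w1:1→0, w4:0→1
  (3Δ to stable)
t=3 Δ0: w1=0 w4=1 w2=1 clk=1 w3=1 w5=0 w0=1
  Δ1: clk:1→0
  (1Δ to stable)
t=4 Δ0: w1=0 w4=1 w2=1 clk=0 w3=1 w5=0 w0=1
  Δ1: clk:0→1
  Δ2: w2:1→0, w5:0→1
  Δ3: w1:0→1, w4:1→0
  (3Δ to stable)
t=5 Δ0: w1=1 w4=0 w2=0 clk=1 w3=1 w5=1 w0=1
  Δ1: clk:1→0
  (1Δ to stable)
t=6 Δ0: w1=1 w4=0 w2=0 clk=0 w3=1 w5=1 w0=1
  Δ1: clk:0→1
  Δ2: w2:0→1, w5:1→0
  Δ3: w1:1→0, w4:0→1
  (3Δ to stable)
t=7 Δ0: w1=0 w4=1 w2=1 clk=1 w3=1 w5=0 w0=1
  Δ1: clk:1→0
  (1Δ to stable)
t=8 Δ0: w1=0 w4=1 w2=1 clk=0 w3=1 w5=0 w0=1
  Δ1: clk:0→1
  Δ2: w2:1→0, w5:0→1
  Δ3: w1:0→1, w4:1→0
  (3Δ to stable)
t=9 Δ0: w1=1 w4=0 w2=0 clk=1 w3=1 w5=1 w0=1
  Δ1: clk:1→0
  (1Δ to stable)
t=10 Δ0: w1=1 w4=0 w2=0 clk=0 w3=1 w5=1 w0=1
  Δ1: clk:0→1
  Δ2: w2:0→1, w5:1→0
  Δ3: w1:1→0, w4:0→1
  (3Δ to stable)
t=11 Δ0: w1=0 w4=1 w2=1 clk=1 w3=1 w5=0 w0=1
  Δ1: clk:1→0
  (1Δ to stable)
t=12 Δ0: w1=0 w4=1 w2=1 clk=0 w3=1 w5=0 w0=1
  Δ1: clk:0→1
  Δ2: w2:1→0, w5:0→1
  Δ3: w1:0→1, w4:1→0
  (3Δ to stable)

3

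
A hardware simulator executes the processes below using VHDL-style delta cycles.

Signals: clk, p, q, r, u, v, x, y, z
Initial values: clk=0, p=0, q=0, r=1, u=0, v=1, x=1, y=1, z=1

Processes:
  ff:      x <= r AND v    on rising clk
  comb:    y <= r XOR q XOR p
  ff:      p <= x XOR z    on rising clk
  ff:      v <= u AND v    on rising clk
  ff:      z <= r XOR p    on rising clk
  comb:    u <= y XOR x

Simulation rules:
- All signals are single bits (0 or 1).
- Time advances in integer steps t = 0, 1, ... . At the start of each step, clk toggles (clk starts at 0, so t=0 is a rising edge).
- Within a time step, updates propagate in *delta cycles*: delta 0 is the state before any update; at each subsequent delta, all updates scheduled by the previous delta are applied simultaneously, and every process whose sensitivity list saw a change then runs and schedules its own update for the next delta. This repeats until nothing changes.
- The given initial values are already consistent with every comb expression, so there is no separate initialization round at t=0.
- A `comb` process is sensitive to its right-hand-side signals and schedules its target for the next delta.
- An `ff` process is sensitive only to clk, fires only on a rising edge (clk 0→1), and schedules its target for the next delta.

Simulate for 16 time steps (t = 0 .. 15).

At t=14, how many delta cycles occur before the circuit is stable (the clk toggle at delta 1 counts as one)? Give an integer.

[bits: z,clk,v,r,q,y,u,p,x]
t=0: Δ0=101101001 Δ1=111101001 Δ2=110101001 | 2Δ
t=1: Δ0=110101001 Δ1=100101001 | 1Δ
t=2: Δ0=100101001 Δ1=110101001 Δ2=110101000 Δ3=110101100 | 3Δ
t=3: Δ0=110101100 Δ1=100101100 | 1Δ
t=4: Δ0=100101100 Δ1=110101100 Δ2=110101110 Δ3=110100110 Δ4=110100010 | 4Δ
t=5: Δ0=110100010 Δ1=100100010 | 1Δ
t=6: Δ0=100100010 Δ1=110100010 Δ2=010100010 | 2Δ
t=7: Δ0=010100010 Δ1=000100010 | 1Δ
t=8: Δ0=000100010 Δ1=010100010 Δ2=010100000 Δ3=010101000 Δ4=010101100 | 4Δ
t=9: Δ0=010101100 Δ1=000101100 | 1Δ
t=10: Δ0=000101100 Δ1=010101100 Δ2=110101100 | 2Δ
t=11: Δ0=110101100 Δ1=100101100 | 1Δ
t=12: Δ0=100101100 Δ1=110101100 Δ2=110101110 Δ3=110100110 Δ4=110100010 | 4Δ
t=13: Δ0=110100010 Δ1=100100010 | 1Δ
t=14: Δ0=100100010 Δ1=110100010 Δ2=010100010 | 2Δ
t=15: Δ0=010100010 Δ1=000100010 | 1Δ

2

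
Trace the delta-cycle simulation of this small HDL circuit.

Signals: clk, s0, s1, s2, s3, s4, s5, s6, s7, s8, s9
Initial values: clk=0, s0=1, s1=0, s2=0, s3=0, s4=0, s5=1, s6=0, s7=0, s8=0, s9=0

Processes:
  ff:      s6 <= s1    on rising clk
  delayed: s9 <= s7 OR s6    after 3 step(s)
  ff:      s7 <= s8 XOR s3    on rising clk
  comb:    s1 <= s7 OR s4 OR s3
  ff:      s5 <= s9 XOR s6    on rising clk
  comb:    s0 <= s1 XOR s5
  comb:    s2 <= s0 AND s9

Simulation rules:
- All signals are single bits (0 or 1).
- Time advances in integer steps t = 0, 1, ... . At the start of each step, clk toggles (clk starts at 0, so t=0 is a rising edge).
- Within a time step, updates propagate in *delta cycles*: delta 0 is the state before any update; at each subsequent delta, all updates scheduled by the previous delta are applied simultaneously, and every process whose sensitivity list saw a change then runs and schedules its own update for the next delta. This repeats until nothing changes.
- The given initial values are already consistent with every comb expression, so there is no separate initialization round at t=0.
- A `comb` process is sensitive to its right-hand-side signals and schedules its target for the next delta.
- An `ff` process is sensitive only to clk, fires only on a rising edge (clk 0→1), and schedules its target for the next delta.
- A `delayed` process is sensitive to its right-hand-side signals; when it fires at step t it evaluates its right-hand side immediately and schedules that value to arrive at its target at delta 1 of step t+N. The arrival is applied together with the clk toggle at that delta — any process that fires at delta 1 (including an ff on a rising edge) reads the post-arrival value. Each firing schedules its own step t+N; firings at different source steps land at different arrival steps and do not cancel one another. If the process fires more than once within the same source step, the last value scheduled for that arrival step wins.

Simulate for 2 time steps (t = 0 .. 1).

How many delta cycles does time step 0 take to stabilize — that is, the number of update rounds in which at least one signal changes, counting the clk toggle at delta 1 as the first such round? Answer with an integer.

3

t=0 Δ0: s4=0 s1=0 s2=0 s8=0 s3=0 clk=0 s9=0 s5=1 s7=0 s6=0 s0=1
  Δ1: clk:0→1
  Δ2: s5:1→0
  Δ3: s0:1→0
  (3Δ to stable)
t=1 Δ0: s4=0 s1=0 s2=0 s8=0 s3=0 clk=1 s9=0 s5=0 s7=0 s6=0 s0=0
  Δ1: clk:1→0
  (1Δ to stable)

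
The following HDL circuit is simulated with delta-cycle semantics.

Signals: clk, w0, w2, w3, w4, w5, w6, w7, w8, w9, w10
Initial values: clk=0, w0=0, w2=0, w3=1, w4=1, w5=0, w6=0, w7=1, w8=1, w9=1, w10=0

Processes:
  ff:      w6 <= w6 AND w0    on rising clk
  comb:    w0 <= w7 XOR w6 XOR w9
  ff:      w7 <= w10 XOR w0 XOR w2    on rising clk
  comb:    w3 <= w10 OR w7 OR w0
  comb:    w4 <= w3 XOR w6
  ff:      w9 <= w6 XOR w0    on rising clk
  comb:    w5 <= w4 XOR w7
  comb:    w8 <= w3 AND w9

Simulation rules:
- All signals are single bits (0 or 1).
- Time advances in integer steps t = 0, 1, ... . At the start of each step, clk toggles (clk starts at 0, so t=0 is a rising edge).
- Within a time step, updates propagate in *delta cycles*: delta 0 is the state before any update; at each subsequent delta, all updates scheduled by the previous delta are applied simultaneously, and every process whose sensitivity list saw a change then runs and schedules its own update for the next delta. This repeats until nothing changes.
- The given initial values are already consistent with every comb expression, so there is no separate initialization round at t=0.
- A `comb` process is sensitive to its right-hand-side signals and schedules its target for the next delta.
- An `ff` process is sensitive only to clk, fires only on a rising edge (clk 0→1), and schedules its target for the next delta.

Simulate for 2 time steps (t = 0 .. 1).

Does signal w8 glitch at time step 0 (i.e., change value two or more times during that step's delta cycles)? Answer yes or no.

t0.Δ0 w0=0 w5=0 w9=1 w4=1 w3=1 w6=0 w10=0 w7=1 w2=0 w8=1 clk=0
t0.Δ1 w0=0 w5=0 w9=1 w4=1 w3=1 w6=0 w10=0 w7=1 w2=0 w8=1 clk=1
t0.Δ2 w0=0 w5=0 w9=0 w4=1 w3=1 w6=0 w10=0 w7=0 w2=0 w8=1 clk=1
t0.Δ3 w0=0 w5=1 w9=0 w4=1 w3=0 w6=0 w10=0 w7=0 w2=0 w8=0 clk=1
t0.Δ4 w0=0 w5=1 w9=0 w4=0 w3=0 w6=0 w10=0 w7=0 w2=0 w8=0 clk=1
t0.Δ5 w0=0 w5=0 w9=0 w4=0 w3=0 w6=0 w10=0 w7=0 w2=0 w8=0 clk=1
t1.Δ0 w0=0 w5=0 w9=0 w4=0 w3=0 w6=0 w10=0 w7=0 w2=0 w8=0 clk=1
t1.Δ1 w0=0 w5=0 w9=0 w4=0 w3=0 w6=0 w10=0 w7=0 w2=0 w8=0 clk=0

no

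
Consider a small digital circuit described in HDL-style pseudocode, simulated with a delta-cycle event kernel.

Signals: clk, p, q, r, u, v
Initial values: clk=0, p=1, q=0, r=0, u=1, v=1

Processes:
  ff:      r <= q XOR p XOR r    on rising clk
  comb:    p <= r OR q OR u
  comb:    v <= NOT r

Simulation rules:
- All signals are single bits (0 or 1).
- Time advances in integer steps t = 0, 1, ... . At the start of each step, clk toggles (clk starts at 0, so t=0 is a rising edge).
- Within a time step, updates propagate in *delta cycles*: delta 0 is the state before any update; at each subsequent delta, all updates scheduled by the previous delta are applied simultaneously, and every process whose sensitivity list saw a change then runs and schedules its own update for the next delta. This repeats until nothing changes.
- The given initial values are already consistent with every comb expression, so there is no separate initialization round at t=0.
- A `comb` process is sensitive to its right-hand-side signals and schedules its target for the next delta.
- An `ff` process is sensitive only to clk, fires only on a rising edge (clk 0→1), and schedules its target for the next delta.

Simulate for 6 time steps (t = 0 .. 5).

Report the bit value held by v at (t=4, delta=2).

t0.Δ0 clk=0 v=1 q=0 r=0 u=1 p=1
t0.Δ1 clk=1 v=1 q=0 r=0 u=1 p=1
t0.Δ2 clk=1 v=1 q=0 r=1 u=1 p=1
t0.Δ3 clk=1 v=0 q=0 r=1 u=1 p=1
t1.Δ0 clk=1 v=0 q=0 r=1 u=1 p=1
t1.Δ1 clk=0 v=0 q=0 r=1 u=1 p=1
t2.Δ0 clk=0 v=0 q=0 r=1 u=1 p=1
t2.Δ1 clk=1 v=0 q=0 r=1 u=1 p=1
t2.Δ2 clk=1 v=0 q=0 r=0 u=1 p=1
t2.Δ3 clk=1 v=1 q=0 r=0 u=1 p=1
t3.Δ0 clk=1 v=1 q=0 r=0 u=1 p=1
t3.Δ1 clk=0 v=1 q=0 r=0 u=1 p=1
t4.Δ0 clk=0 v=1 q=0 r=0 u=1 p=1
t4.Δ1 clk=1 v=1 q=0 r=0 u=1 p=1
t4.Δ2 clk=1 v=1 q=0 r=1 u=1 p=1
t4.Δ3 clk=1 v=0 q=0 r=1 u=1 p=1
t5.Δ0 clk=1 v=0 q=0 r=1 u=1 p=1
t5.Δ1 clk=0 v=0 q=0 r=1 u=1 p=1

1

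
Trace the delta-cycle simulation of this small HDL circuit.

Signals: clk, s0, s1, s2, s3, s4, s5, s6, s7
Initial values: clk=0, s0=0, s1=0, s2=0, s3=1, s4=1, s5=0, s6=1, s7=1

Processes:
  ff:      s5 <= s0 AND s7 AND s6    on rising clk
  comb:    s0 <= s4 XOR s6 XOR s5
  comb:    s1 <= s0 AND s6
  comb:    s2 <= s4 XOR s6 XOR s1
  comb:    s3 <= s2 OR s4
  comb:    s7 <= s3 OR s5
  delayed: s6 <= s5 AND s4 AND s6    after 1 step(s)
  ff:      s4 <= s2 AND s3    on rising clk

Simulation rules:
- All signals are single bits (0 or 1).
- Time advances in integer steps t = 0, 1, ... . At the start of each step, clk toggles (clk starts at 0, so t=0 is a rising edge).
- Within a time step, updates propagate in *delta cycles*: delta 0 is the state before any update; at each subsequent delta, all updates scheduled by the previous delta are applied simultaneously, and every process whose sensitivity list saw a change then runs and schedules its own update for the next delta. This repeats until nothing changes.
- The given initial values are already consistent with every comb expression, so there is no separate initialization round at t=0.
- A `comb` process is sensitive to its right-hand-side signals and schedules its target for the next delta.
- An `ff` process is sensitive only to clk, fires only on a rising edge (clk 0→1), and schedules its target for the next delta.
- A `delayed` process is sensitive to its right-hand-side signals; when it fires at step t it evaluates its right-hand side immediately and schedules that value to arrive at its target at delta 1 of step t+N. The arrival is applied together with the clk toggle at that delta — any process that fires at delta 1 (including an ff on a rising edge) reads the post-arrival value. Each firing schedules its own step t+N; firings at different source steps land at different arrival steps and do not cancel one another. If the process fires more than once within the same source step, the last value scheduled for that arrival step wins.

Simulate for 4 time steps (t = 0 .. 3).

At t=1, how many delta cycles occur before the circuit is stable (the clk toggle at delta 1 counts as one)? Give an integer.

5

t=0 Δ0: s2=0 s5=0 s3=1 clk=0 s0=0 s6=1 s1=0 s7=1 s4=1
  Δ1: clk:0→1
  Δ2: s4:1→0
  Δ3: s2:0→1, s3:1→0, s0:0→1
  Δ4: s3:0→1, s1:0→1, s7:1→0
  Δ5: s2:1→0, s7:0→1
  Δ6: s3:1→0
  Δ7: s7:1→0
  (7Δ to stable)
t=1 Δ0: s2=0 s5=0 s3=0 clk=1 s0=1 s6=1 s1=1 s7=0 s4=0
  Δ1: clk:1→0, s6:1→0
  Δ2: s2:0→1, s0:1→0, s1:1→0
  Δ3: s2:1→0, s3:0→1
  Δ4: s3:1→0, s7:0→1
  Δ5: s7:1→0
  (5Δ to stable)
t=2 Δ0: s2=0 s5=0 s3=0 clk=0 s0=0 s6=0 s1=0 s7=0 s4=0
  Δ1: clk:0→1
  (1Δ to stable)
t=3 Δ0: s2=0 s5=0 s3=0 clk=1 s0=0 s6=0 s1=0 s7=0 s4=0
  Δ1: clk:1→0
  (1Δ to stable)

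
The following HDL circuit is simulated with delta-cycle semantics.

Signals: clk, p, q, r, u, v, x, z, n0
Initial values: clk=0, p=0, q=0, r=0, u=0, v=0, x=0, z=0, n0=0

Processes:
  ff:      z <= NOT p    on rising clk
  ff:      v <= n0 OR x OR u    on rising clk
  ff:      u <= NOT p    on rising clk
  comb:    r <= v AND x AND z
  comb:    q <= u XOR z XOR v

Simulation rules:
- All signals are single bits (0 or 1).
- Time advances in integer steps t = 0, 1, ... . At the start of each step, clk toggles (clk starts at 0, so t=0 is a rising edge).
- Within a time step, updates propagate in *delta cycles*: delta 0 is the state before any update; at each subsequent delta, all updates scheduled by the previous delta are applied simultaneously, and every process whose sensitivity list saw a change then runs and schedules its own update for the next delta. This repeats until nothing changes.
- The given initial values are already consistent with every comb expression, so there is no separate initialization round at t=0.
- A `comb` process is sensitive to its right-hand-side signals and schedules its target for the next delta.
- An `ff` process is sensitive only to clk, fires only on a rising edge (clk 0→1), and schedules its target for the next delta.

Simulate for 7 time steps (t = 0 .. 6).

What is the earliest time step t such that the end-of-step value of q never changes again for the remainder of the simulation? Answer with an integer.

2

t0.Δ0 z=0 n0=0 clk=0 p=0 v=0 r=0 x=0 q=0 u=0
t0.Δ1 z=0 n0=0 clk=1 p=0 v=0 r=0 x=0 q=0 u=0
t0.Δ2 z=1 n0=0 clk=1 p=0 v=0 r=0 x=0 q=0 u=1
t1.Δ0 z=1 n0=0 clk=1 p=0 v=0 r=0 x=0 q=0 u=1
t1.Δ1 z=1 n0=0 clk=0 p=0 v=0 r=0 x=0 q=0 u=1
t2.Δ0 z=1 n0=0 clk=0 p=0 v=0 r=0 x=0 q=0 u=1
t2.Δ1 z=1 n0=0 clk=1 p=0 v=0 r=0 x=0 q=0 u=1
t2.Δ2 z=1 n0=0 clk=1 p=0 v=1 r=0 x=0 q=0 u=1
t2.Δ3 z=1 n0=0 clk=1 p=0 v=1 r=0 x=0 q=1 u=1
t3.Δ0 z=1 n0=0 clk=1 p=0 v=1 r=0 x=0 q=1 u=1
t3.Δ1 z=1 n0=0 clk=0 p=0 v=1 r=0 x=0 q=1 u=1
t4.Δ0 z=1 n0=0 clk=0 p=0 v=1 r=0 x=0 q=1 u=1
t4.Δ1 z=1 n0=0 clk=1 p=0 v=1 r=0 x=0 q=1 u=1
t5.Δ0 z=1 n0=0 clk=1 p=0 v=1 r=0 x=0 q=1 u=1
t5.Δ1 z=1 n0=0 clk=0 p=0 v=1 r=0 x=0 q=1 u=1
t6.Δ0 z=1 n0=0 clk=0 p=0 v=1 r=0 x=0 q=1 u=1
t6.Δ1 z=1 n0=0 clk=1 p=0 v=1 r=0 x=0 q=1 u=1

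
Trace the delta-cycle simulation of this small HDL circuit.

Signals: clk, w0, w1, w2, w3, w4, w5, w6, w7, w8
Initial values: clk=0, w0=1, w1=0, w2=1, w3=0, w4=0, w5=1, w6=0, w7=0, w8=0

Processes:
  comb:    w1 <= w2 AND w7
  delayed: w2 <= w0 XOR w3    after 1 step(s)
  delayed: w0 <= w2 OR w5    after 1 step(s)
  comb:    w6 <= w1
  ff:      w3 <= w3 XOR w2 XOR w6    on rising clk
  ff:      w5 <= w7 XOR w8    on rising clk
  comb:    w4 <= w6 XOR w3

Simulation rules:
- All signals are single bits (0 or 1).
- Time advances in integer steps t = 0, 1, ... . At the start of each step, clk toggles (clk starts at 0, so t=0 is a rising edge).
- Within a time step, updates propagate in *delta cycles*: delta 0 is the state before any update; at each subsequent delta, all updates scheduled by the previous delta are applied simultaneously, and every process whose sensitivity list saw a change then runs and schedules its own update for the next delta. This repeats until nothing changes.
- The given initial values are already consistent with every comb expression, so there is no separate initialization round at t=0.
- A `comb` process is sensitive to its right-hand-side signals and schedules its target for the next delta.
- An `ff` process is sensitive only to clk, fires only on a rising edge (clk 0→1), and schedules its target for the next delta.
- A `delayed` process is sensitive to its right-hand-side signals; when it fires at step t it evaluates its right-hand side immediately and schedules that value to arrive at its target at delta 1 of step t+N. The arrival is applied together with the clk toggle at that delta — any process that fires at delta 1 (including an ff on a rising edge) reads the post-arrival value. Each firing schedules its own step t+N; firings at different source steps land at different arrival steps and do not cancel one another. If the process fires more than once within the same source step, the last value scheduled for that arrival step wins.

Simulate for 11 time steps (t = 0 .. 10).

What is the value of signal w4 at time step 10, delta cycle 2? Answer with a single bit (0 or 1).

t=0 Δ0: w0=1 w7=0 w2=1 w6=0 w5=1 w1=0 clk=0 w4=0 w3=0 w8=0
  Δ1: clk:0→1
  Δ2: w5:1→0, w3:0→1
  Δ3: w4:0→1
  (3Δ to stable)
t=1 Δ0: w0=1 w7=0 w2=1 w6=0 w5=0 w1=0 clk=1 w4=1 w3=1 w8=0
  Δ1: w2:1→0, clk:1→0
  (1Δ to stable)
t=2 Δ0: w0=1 w7=0 w2=0 w6=0 w5=0 w1=0 clk=0 w4=1 w3=1 w8=0
  Δ1: w0:1→0, clk:0→1
  (1Δ to stable)
t=3 Δ0: w0=0 w7=0 w2=0 w6=0 w5=0 w1=0 clk=1 w4=1 w3=1 w8=0
  Δ1: w2:0→1, clk:1→0
  (1Δ to stable)
t=4 Δ0: w0=0 w7=0 w2=1 w6=0 w5=0 w1=0 clk=0 w4=1 w3=1 w8=0
  Δ1: w0:0→1, clk:0→1
  Δ2: w3:1→0
  Δ3: w4:1→0
  (3Δ to stable)
t=5 Δ0: w0=1 w7=0 w2=1 w6=0 w5=0 w1=0 clk=1 w4=0 w3=0 w8=0
  Δ1: clk:1→0
  (1Δ to stable)
t=6 Δ0: w0=1 w7=0 w2=1 w6=0 w5=0 w1=0 clk=0 w4=0 w3=0 w8=0
  Δ1: clk:0→1
  Δ2: w3:0→1
  Δ3: w4:0→1
  (3Δ to stable)
t=7 Δ0: w0=1 w7=0 w2=1 w6=0 w5=0 w1=0 clk=1 w4=1 w3=1 w8=0
  Δ1: w2:1→0, clk:1→0
  (1Δ to stable)
t=8 Δ0: w0=1 w7=0 w2=0 w6=0 w5=0 w1=0 clk=0 w4=1 w3=1 w8=0
  Δ1: w0:1→0, clk:0→1
  (1Δ to stable)
t=9 Δ0: w0=0 w7=0 w2=0 w6=0 w5=0 w1=0 clk=1 w4=1 w3=1 w8=0
  Δ1: w2:0→1, clk:1→0
  (1Δ to stable)
t=10 Δ0: w0=0 w7=0 w2=1 w6=0 w5=0 w1=0 clk=0 w4=1 w3=1 w8=0
  Δ1: w0:0→1, clk:0→1
  Δ2: w3:1→0
  Δ3: w4:1→0
  (3Δ to stable)

1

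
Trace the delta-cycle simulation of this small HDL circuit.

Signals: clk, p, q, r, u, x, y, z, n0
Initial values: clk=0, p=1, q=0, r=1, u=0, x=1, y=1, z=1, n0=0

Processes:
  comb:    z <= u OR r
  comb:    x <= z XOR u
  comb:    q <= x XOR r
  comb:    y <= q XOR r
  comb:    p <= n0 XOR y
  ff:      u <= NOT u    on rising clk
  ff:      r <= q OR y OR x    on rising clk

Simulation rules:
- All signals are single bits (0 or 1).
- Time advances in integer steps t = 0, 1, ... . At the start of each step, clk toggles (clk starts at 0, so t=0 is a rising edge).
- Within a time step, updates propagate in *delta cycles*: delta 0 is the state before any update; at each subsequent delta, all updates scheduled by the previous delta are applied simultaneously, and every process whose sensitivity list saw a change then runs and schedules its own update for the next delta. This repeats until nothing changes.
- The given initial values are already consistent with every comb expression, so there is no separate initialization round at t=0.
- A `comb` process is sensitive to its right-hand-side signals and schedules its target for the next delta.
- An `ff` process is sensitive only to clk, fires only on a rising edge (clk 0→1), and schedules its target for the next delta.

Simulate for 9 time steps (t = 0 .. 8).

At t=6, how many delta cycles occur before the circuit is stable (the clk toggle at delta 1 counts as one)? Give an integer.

[bits: r,clk,u,q,x,n0,z,y,p]
t=0: Δ0=100010111 Δ1=110010111 Δ2=111010111 Δ3=111000111 Δ4=111100111 Δ5=111100101 Δ6=111100100 | 6Δ
t=1: Δ0=111100100 Δ1=101100100 | 1Δ
t=2: Δ0=101100100 Δ1=111100100 Δ2=110100100 Δ3=110110100 Δ4=110010100 Δ5=110010110 Δ6=110010111 | 6Δ
t=3: Δ0=110010111 Δ1=100010111 | 1Δ
t=4: Δ0=100010111 Δ1=110010111 Δ2=111010111 Δ3=111000111 Δ4=111100111 Δ5=111100101 Δ6=111100100 | 6Δ
t=5: Δ0=111100100 Δ1=101100100 | 1Δ
t=6: Δ0=101100100 Δ1=111100100 Δ2=110100100 Δ3=110110100 Δ4=110010100 Δ5=110010110 Δ6=110010111 | 6Δ
t=7: Δ0=110010111 Δ1=100010111 | 1Δ
t=8: Δ0=100010111 Δ1=110010111 Δ2=111010111 Δ3=111000111 Δ4=111100111 Δ5=111100101 Δ6=111100100 | 6Δ

6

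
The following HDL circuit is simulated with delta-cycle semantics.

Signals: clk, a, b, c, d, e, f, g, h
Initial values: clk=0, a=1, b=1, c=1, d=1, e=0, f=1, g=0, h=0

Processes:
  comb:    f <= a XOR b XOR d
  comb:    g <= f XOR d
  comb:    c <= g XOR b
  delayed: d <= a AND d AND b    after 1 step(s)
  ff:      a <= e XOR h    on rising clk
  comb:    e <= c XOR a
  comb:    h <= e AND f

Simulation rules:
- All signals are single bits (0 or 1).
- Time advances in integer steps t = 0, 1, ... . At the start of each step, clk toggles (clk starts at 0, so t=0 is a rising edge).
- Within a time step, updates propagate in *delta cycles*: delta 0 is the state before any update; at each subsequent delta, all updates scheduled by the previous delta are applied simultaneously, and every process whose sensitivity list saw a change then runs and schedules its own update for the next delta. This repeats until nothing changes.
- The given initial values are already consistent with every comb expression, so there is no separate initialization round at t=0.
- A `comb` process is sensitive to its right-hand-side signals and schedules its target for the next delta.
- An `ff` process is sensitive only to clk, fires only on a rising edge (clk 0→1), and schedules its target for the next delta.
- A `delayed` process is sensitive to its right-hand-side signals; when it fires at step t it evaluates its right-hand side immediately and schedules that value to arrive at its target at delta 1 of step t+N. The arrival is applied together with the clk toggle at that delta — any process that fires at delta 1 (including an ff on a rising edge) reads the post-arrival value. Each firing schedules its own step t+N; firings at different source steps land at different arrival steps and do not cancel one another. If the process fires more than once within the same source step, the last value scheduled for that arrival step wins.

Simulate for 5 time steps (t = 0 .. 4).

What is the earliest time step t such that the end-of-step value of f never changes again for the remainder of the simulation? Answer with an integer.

1

t=0 Δ0: g=0 h=0 a=1 b=1 c=1 f=1 clk=0 e=0 d=1
  Δ1: clk:0→1
  Δ2: a:1→0
  Δ3: f:1→0, e:0→1
  Δ4: g:0→1
  Δ5: c:1→0
  Δ6: e:1→0
  (6Δ to stable)
t=1 Δ0: g=1 h=0 a=0 b=1 c=0 f=0 clk=1 e=0 d=1
  Δ1: clk:1→0, d:1→0
  Δ2: g:1→0, f:0→1
  Δ3: g:0→1, c:0→1
  Δ4: c:1→0, e:0→1
  Δ5: h:0→1, e:1→0
  Δ6: h:1→0
  (6Δ to stable)
t=2 Δ0: g=1 h=0 a=0 b=1 c=0 f=1 clk=0 e=0 d=0
  Δ1: clk:0→1
  (1Δ to stable)
t=3 Δ0: g=1 h=0 a=0 b=1 c=0 f=1 clk=1 e=0 d=0
  Δ1: clk:1→0
  (1Δ to stable)
t=4 Δ0: g=1 h=0 a=0 b=1 c=0 f=1 clk=0 e=0 d=0
  Δ1: clk:0→1
  (1Δ to stable)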